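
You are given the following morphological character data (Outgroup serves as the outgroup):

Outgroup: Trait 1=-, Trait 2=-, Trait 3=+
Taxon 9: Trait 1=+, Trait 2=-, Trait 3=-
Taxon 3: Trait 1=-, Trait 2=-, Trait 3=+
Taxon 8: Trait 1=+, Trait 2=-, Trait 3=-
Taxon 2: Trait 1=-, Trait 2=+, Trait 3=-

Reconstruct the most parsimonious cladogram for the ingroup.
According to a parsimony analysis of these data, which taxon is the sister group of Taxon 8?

Character polarity is set by the outgroup: the derived state is whichever differs from the outgroup's state, so for Trait 3 the derived state is '-', and for the remaining characters it is '+'.
Trait 1 (derived state '+') is shared by Taxon 8 and Taxon 9 — a synapomorphy uniting that clade.
Trait 2: derived state '+' in Taxon 2 only — an autapomorphy, so it tells us nothing about relationships among taxa.
Only Taxon 2, Taxon 8, and Taxon 9 show the derived state '-' for Trait 3, supporting them as a clade.
Most parsimonious ingroup topology: (((Taxon 8,Taxon 9),Taxon 2),Taxon 3).
Taxon 8 and Taxon 9 form a cherry on this tree, so they are sister taxa.

Taxon 9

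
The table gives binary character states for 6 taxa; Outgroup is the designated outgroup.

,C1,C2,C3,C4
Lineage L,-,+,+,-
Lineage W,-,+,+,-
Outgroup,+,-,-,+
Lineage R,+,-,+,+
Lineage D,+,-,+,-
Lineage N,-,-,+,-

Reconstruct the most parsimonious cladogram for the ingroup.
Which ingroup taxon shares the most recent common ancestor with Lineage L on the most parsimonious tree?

Character polarity is set by the outgroup: the derived state is whichever differs from the outgroup's state, so for C1, C4 the derived state is '-', and for the remaining characters it is '+'.
Only Lineage L, Lineage N, and Lineage W show the derived state '-' for C1, supporting them as a clade.
Only Lineage L and Lineage W show the derived state '+' for C2, supporting them as a clade.
All ingroup taxa share the derived state '+' for C3; it defines the ingroup but does not resolve relationships within it.
C4 (derived state '-') is shared by Lineage D, Lineage L, Lineage N, and Lineage W — a synapomorphy uniting that clade.
Most parsimonious ingroup topology: ((((Lineage W,Lineage L),Lineage N),Lineage D),Lineage R).
Lineage L and Lineage W form a cherry on this tree, so they are sister taxa.

Lineage W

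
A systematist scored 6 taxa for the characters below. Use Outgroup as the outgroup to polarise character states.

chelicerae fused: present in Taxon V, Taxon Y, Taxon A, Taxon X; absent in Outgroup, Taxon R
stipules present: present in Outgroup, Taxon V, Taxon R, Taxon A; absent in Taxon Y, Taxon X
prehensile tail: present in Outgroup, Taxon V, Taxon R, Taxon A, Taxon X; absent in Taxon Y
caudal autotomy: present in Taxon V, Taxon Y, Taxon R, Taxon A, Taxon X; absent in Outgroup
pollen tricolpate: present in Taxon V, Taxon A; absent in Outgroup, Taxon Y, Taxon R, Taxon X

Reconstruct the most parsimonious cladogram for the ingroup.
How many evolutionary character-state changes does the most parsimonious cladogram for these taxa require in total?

Character polarity is set by the outgroup: the derived state is whichever differs from the outgroup's state, so for stipules present, prehensile tail the derived state is 'absent', and for the remaining characters it is 'present'.
chelicerae fused (derived state 'present') is shared by Taxon A, Taxon V, Taxon X, and Taxon Y — a synapomorphy uniting that clade.
Only Taxon X and Taxon Y show the derived state 'absent' for stipules present, supporting them as a clade.
prehensile tail (derived state 'absent') is unique to Taxon Y (autapomorphy; uninformative for grouping).
caudal autotomy (derived state 'present') is shared by all ingroup taxa — unites the whole ingroup.
pollen tricolpate (derived state 'present') is shared by Taxon A and Taxon V — a synapomorphy uniting that clade.
Most parsimonious ingroup topology: (((Taxon V,Taxon A),(Taxon Y,Taxon X)),Taxon R).
Changes per character on this tree: chelicerae fused: 1; stipules present: 1; prehensile tail: 1; caudal autotomy: 1; pollen tricolpate: 1.
Total = 5.

5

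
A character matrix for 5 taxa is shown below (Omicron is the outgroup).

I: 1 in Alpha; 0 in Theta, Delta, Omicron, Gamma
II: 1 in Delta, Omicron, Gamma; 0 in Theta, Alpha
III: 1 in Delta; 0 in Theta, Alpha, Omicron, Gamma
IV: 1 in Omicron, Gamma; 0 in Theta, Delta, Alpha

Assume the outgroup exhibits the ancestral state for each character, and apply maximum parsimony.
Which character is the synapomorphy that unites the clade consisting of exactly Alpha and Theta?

II

Character polarity is set by the outgroup: the derived state is whichever differs from the outgroup's state, so for II, IV the derived state is '0', and for the remaining characters it is '1'.
I (derived state '1') is unique to Alpha (autapomorphy; uninformative for grouping).
II: derived state '0' in Alpha and Theta only — synapomorphy for {Alpha, Theta}.
III: derived state '1' in Delta only — an autapomorphy, so it tells us nothing about relationships among taxa.
Only Alpha, Delta, and Theta show the derived state '0' for IV, supporting them as a clade.
Most parsimonious ingroup topology: (((Alpha,Theta),Delta),Gamma).
The clade {Alpha, Theta} is supported by II: its derived state '0' occurs in exactly those taxa and in no other taxon (including the outgroup).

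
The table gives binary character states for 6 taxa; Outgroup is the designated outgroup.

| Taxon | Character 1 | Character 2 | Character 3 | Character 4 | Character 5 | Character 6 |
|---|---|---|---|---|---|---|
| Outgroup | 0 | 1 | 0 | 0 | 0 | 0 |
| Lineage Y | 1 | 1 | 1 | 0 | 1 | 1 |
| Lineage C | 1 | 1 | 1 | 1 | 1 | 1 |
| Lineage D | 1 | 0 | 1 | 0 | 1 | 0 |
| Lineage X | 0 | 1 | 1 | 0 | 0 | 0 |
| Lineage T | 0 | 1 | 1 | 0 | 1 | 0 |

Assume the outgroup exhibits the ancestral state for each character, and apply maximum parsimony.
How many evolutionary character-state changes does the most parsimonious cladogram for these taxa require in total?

Character polarity is set by the outgroup: the derived state is whichever differs from the outgroup's state, so for Character 2 the derived state is '0', and for the remaining characters it is '1'.
Character 1 (derived state '1') is shared by Lineage C, Lineage D, and Lineage Y — a synapomorphy uniting that clade.
Character 2 (derived state '0') is unique to Lineage D (autapomorphy; uninformative for grouping).
Character 3 (derived state '1') is shared by all ingroup taxa — unites the whole ingroup.
Character 4: derived state '1' in Lineage C only — an autapomorphy, so it tells us nothing about relationships among taxa.
Only Lineage C, Lineage D, Lineage T, and Lineage Y show the derived state '1' for Character 5, supporting them as a clade.
Only Lineage C and Lineage Y show the derived state '1' for Character 6, supporting them as a clade.
Most parsimonious ingroup topology: ((((Lineage Y,Lineage C),Lineage D),Lineage T),Lineage X).
Changes per character on this tree: Character 1: 1; Character 2: 1; Character 3: 1; Character 4: 1; Character 5: 1; Character 6: 1.
Total = 6.

6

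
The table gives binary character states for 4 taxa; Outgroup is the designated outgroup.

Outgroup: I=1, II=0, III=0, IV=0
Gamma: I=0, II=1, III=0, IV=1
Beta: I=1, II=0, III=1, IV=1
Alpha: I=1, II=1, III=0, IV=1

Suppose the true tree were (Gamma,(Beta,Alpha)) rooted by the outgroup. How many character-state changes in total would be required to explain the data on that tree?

5

Map each character onto (Gamma,(Beta,Alpha)) (rooted by Outgroup) and count the minimum state changes it requires (Fitch parsimony):
I: 1; II: 2; III: 1; IV: 1.
Total tree length = 5.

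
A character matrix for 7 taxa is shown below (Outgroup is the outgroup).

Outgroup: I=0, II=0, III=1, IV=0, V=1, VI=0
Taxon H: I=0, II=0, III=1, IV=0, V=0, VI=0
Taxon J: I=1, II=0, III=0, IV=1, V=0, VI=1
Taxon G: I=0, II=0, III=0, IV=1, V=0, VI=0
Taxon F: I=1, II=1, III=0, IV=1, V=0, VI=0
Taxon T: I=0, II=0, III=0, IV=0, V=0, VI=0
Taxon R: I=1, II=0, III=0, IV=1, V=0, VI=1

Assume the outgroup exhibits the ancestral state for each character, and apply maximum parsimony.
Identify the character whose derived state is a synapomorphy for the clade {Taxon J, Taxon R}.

Character polarity is set by the outgroup: the derived state is whichever differs from the outgroup's state, so for III, V the derived state is '0', and for the remaining characters it is '1'.
Only Taxon F, Taxon J, and Taxon R show the derived state '1' for I, supporting them as a clade.
II (derived state '1') is unique to Taxon F (autapomorphy; uninformative for grouping).
III (derived state '0') is shared by Taxon F, Taxon G, Taxon J, Taxon R, and Taxon T — a synapomorphy uniting that clade.
IV (derived state '1') is shared by Taxon F, Taxon G, Taxon J, and Taxon R — a synapomorphy uniting that clade.
V (derived state '0') is shared by all ingroup taxa — unites the whole ingroup.
VI (derived state '1') is shared by Taxon J and Taxon R — a synapomorphy uniting that clade.
Most parsimonious ingroup topology: (Taxon H,((((Taxon J,Taxon R),Taxon F),Taxon G),Taxon T)).
The clade {Taxon J, Taxon R} is supported by VI: its derived state '1' occurs in exactly those taxa and in no other taxon (including the outgroup).

VI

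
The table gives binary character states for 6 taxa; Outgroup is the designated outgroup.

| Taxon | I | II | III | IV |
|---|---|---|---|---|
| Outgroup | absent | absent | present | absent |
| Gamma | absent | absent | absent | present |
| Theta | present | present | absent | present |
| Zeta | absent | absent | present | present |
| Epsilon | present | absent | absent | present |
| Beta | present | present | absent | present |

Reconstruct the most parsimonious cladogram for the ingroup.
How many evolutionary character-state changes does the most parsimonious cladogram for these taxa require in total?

Character polarity is set by the outgroup: the derived state is whichever differs from the outgroup's state, so for III the derived state is 'absent', and for the remaining characters it is 'present'.
I (derived state 'present') is shared by Beta, Epsilon, and Theta — a synapomorphy uniting that clade.
II: derived state 'present' in Beta and Theta only — synapomorphy for {Beta, Theta}.
Only Beta, Epsilon, Gamma, and Theta show the derived state 'absent' for III, supporting them as a clade.
IV (derived state 'present') is shared by all ingroup taxa — unites the whole ingroup.
Most parsimonious ingroup topology: ((Gamma,((Theta,Beta),Epsilon)),Zeta).
Changes per character on this tree: I: 1; II: 1; III: 1; IV: 1.
Total = 4.

4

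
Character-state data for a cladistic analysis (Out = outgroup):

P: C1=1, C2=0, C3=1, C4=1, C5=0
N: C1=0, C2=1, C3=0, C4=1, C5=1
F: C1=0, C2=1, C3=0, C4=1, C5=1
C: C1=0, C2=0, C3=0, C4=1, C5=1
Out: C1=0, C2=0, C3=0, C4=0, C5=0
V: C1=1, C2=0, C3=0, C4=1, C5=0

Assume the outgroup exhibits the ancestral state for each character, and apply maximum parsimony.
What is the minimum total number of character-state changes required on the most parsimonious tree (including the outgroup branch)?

The outgroup has state '0' for every character, so '1' is the derived state throughout.
Only P and V show the derived state '1' for C1, supporting them as a clade.
C2: derived state '1' in F and N only — synapomorphy for {F, N}.
C3: derived state '1' in P only — an autapomorphy, so it tells us nothing about relationships among taxa.
All ingroup taxa share the derived state '1' for C4; it defines the ingroup but does not resolve relationships within it.
Only C, F, and N show the derived state '1' for C5, supporting them as a clade.
Most parsimonious ingroup topology: (((F,N),C),(V,P)).
Changes per character on this tree: C1: 1; C2: 1; C3: 1; C4: 1; C5: 1.
Total = 5.

5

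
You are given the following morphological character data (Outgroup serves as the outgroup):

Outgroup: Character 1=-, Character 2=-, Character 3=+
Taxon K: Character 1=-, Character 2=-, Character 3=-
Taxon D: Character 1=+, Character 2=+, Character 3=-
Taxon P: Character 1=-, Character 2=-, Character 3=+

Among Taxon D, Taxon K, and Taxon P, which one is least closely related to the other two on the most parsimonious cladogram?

Character polarity is set by the outgroup: the derived state is whichever differs from the outgroup's state, so for Character 3 the derived state is '-', and for the remaining characters it is '+'.
Character 1 (derived state '+') is unique to Taxon D (autapomorphy; uninformative for grouping).
Character 2: derived state '+' in Taxon D only — an autapomorphy, so it tells us nothing about relationships among taxa.
Character 3 (derived state '-') is shared by Taxon D and Taxon K — a synapomorphy uniting that clade.
Most parsimonious ingroup topology: ((Taxon K,Taxon D),Taxon P).
Taxon D and Taxon K share a more recent common ancestor with each other than either does with Taxon P, so Taxon P is the least closely related of the three.

Taxon P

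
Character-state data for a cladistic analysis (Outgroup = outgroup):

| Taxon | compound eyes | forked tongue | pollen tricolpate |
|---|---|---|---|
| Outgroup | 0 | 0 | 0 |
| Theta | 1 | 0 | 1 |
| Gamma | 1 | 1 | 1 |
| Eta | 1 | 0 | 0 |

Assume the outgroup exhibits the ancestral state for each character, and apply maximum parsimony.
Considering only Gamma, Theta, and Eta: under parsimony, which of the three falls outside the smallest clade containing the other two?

Eta

The outgroup has state '0' for every character, so '1' is the derived state throughout.
All ingroup taxa share the derived state '1' for compound eyes; it defines the ingroup but does not resolve relationships within it.
forked tongue (derived state '1') is unique to Gamma (autapomorphy; uninformative for grouping).
pollen tricolpate (derived state '1') is shared by Gamma and Theta — a synapomorphy uniting that clade.
Most parsimonious ingroup topology: ((Theta,Gamma),Eta).
Theta and Gamma share a more recent common ancestor with each other than either does with Eta, so Eta is the least closely related of the three.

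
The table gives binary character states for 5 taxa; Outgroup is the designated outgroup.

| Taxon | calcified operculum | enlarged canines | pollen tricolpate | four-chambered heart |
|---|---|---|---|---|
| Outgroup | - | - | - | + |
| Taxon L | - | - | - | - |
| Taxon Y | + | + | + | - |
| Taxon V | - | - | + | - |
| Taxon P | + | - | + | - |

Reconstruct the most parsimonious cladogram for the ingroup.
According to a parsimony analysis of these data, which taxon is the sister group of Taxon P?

Character polarity is set by the outgroup: the derived state is whichever differs from the outgroup's state, so for four-chambered heart the derived state is '-', and for the remaining characters it is '+'.
calcified operculum (derived state '+') is shared by Taxon P and Taxon Y — a synapomorphy uniting that clade.
enlarged canines: derived state '+' in Taxon Y only — an autapomorphy, so it tells us nothing about relationships among taxa.
pollen tricolpate (derived state '+') is shared by Taxon P, Taxon V, and Taxon Y — a synapomorphy uniting that clade.
All ingroup taxa share the derived state '-' for four-chambered heart; it defines the ingroup but does not resolve relationships within it.
Most parsimonious ingroup topology: (Taxon L,((Taxon Y,Taxon P),Taxon V)).
Taxon P and Taxon Y form a cherry on this tree, so they are sister taxa.

Taxon Y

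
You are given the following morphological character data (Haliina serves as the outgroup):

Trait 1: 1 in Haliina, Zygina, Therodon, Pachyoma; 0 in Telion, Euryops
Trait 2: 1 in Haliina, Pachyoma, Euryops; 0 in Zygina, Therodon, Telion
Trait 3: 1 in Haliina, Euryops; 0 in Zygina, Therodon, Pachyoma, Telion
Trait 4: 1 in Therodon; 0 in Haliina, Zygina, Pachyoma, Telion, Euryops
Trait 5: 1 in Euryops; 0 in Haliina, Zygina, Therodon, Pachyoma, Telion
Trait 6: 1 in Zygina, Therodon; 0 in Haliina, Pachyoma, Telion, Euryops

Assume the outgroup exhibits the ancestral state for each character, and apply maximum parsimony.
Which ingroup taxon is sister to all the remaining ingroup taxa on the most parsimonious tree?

Euryops

Character polarity is set by the outgroup: the derived state is whichever differs from the outgroup's state, so for Trait 1, Trait 2, Trait 3 the derived state is '0', and for the remaining characters it is '1'.
Trait 1 (state '0') occurs in Euryops and Telion but conflicts with the nesting implied by the other characters — most parsimoniously interpreted as homoplasy.
Only Telion, Therodon, and Zygina show the derived state '0' for Trait 2, supporting them as a clade.
Trait 3 (derived state '0') is shared by Pachyoma, Telion, Therodon, and Zygina — a synapomorphy uniting that clade.
Trait 4 (derived state '1') is unique to Therodon (autapomorphy; uninformative for grouping).
Trait 5: derived state '1' in Euryops only — an autapomorphy, so it tells us nothing about relationships among taxa.
Trait 6: derived state '1' in Therodon and Zygina only — synapomorphy for {Therodon, Zygina}.
Most parsimonious ingroup topology: ((((Zygina,Therodon),Telion),Pachyoma),Euryops).
Euryops is sister to the clade containing all other ingroup taxa, so it is the earliest-diverging (most basal) ingroup lineage.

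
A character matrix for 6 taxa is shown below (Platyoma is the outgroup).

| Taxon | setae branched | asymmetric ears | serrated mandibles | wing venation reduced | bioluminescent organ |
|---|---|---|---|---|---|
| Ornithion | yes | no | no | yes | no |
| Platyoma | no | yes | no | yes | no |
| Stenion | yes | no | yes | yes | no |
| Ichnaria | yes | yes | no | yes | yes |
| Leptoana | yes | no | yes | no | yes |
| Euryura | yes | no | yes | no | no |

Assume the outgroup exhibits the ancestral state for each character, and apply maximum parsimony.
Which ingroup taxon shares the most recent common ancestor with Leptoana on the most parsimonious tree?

Euryura

Character polarity is set by the outgroup: the derived state is whichever differs from the outgroup's state, so for asymmetric ears, wing venation reduced the derived state is 'no', and for the remaining characters it is 'yes'.
setae branched (derived state 'yes') is shared by all ingroup taxa — unites the whole ingroup.
Only Euryura, Leptoana, Ornithion, and Stenion show the derived state 'no' for asymmetric ears, supporting them as a clade.
Only Euryura, Leptoana, and Stenion show the derived state 'yes' for serrated mandibles, supporting them as a clade.
Only Euryura and Leptoana show the derived state 'no' for wing venation reduced, supporting them as a clade.
bioluminescent organ (state 'yes') occurs in Ichnaria and Leptoana but conflicts with the nesting implied by the other characters — most parsimoniously interpreted as homoplasy.
Most parsimonious ingroup topology: (Ichnaria,((Stenion,(Leptoana,Euryura)),Ornithion)).
Leptoana and Euryura form a cherry on this tree, so they are sister taxa.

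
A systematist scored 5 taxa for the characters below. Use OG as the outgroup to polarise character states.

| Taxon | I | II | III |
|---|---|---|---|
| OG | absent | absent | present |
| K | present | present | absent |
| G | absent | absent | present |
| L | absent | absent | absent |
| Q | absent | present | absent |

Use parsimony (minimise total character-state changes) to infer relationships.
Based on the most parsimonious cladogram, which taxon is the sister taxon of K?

Character polarity is set by the outgroup: the derived state is whichever differs from the outgroup's state, so for III the derived state is 'absent', and for the remaining characters it is 'present'.
I: derived state 'present' in K only — an autapomorphy, so it tells us nothing about relationships among taxa.
II: derived state 'present' in K and Q only — synapomorphy for {K, Q}.
III (derived state 'absent') is shared by K, L, and Q — a synapomorphy uniting that clade.
Most parsimonious ingroup topology: (((K,Q),L),G).
K and Q form a cherry on this tree, so they are sister taxa.

Q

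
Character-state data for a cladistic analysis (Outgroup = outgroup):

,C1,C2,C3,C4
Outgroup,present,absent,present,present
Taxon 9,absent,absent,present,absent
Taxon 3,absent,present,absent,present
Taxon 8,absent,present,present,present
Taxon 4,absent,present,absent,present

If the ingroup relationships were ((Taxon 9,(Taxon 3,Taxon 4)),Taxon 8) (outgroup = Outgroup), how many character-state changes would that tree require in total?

5

Map each character onto ((Taxon 9,(Taxon 3,Taxon 4)),Taxon 8) (rooted by Outgroup) and count the minimum state changes it requires (Fitch parsimony):
C1: 1; C2: 2; C3: 1; C4: 1.
Total tree length = 5.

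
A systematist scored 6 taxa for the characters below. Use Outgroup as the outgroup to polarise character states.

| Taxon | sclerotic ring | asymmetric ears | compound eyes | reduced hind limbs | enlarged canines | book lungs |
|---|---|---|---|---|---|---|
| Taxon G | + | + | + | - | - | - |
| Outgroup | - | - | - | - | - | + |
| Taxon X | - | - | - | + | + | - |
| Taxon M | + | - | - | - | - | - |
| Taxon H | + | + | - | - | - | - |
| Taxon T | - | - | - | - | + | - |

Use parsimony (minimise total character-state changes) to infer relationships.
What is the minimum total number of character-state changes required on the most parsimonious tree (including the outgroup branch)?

Character polarity is set by the outgroup: the derived state is whichever differs from the outgroup's state, so for book lungs the derived state is '-', and for the remaining characters it is '+'.
sclerotic ring: derived state '+' in Taxon G, Taxon H, and Taxon M only — synapomorphy for {Taxon G, Taxon H, Taxon M}.
asymmetric ears: derived state '+' in Taxon G and Taxon H only — synapomorphy for {Taxon G, Taxon H}.
compound eyes (derived state '+') is unique to Taxon G (autapomorphy; uninformative for grouping).
reduced hind limbs: derived state '+' in Taxon X only — an autapomorphy, so it tells us nothing about relationships among taxa.
Only Taxon T and Taxon X show the derived state '+' for enlarged canines, supporting them as a clade.
book lungs (derived state '-') is shared by all ingroup taxa — unites the whole ingroup.
Most parsimonious ingroup topology: ((Taxon M,(Taxon G,Taxon H)),(Taxon T,Taxon X)).
Changes per character on this tree: sclerotic ring: 1; asymmetric ears: 1; compound eyes: 1; reduced hind limbs: 1; enlarged canines: 1; book lungs: 1.
Total = 6.

6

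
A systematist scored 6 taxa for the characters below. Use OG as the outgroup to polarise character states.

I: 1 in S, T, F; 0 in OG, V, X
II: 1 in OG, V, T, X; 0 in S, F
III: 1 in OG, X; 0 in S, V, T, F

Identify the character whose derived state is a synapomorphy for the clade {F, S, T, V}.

Character polarity is set by the outgroup: the derived state is whichever differs from the outgroup's state, so for II, III the derived state is '0', and for the remaining characters it is '1'.
Only F, S, and T show the derived state '1' for I, supporting them as a clade.
Only F and S show the derived state '0' for II, supporting them as a clade.
III: derived state '0' in F, S, T, and V only — synapomorphy for {F, S, T, V}.
Most parsimonious ingroup topology: ((((S,F),T),V),X).
The clade {F, S, T, V} is supported by III: its derived state '0' occurs in exactly those taxa and in no other taxon (including the outgroup).

III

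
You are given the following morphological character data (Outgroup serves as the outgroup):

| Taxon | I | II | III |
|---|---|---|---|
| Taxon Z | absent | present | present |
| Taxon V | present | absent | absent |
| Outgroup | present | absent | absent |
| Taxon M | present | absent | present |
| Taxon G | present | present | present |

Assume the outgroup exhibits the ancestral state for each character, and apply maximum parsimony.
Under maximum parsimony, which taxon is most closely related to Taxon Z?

Taxon G

Character polarity is set by the outgroup: the derived state is whichever differs from the outgroup's state, so for I the derived state is 'absent', and for the remaining characters it is 'present'.
I (derived state 'absent') is unique to Taxon Z (autapomorphy; uninformative for grouping).
Only Taxon G and Taxon Z show the derived state 'present' for II, supporting them as a clade.
III: derived state 'present' in Taxon G, Taxon M, and Taxon Z only — synapomorphy for {Taxon G, Taxon M, Taxon Z}.
Most parsimonious ingroup topology: (((Taxon G,Taxon Z),Taxon M),Taxon V).
Taxon Z and Taxon G form a cherry on this tree, so they are sister taxa.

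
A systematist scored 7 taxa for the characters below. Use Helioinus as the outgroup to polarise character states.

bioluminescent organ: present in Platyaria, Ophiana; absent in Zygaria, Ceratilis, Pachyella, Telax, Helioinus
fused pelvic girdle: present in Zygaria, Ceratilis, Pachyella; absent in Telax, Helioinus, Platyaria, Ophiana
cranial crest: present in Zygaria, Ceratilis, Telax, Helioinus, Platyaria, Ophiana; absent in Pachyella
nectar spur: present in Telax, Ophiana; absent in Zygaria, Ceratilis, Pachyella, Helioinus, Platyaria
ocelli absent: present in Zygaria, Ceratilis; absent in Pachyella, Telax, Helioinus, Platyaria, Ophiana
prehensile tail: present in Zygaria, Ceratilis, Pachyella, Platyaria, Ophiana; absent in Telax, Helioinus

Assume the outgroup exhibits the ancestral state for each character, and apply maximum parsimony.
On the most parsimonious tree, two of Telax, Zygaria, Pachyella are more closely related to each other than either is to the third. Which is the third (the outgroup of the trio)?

Telax

Character polarity is set by the outgroup: the derived state is whichever differs from the outgroup's state, so for cranial crest the derived state is 'absent', and for the remaining characters it is 'present'.
bioluminescent organ (derived state 'present') is shared by Ophiana and Platyaria — a synapomorphy uniting that clade.
fused pelvic girdle (derived state 'present') is shared by Ceratilis, Pachyella, and Zygaria — a synapomorphy uniting that clade.
cranial crest (derived state 'absent') is unique to Pachyella (autapomorphy; uninformative for grouping).
nectar spur groups Ophiana and Telax, which is incompatible with the clades supported by the remaining characters; treating it as convergent (homoplasy) costs fewer steps than any alternative tree.
Only Ceratilis and Zygaria show the derived state 'present' for ocelli absent, supporting them as a clade.
prehensile tail (derived state 'present') is shared by Ceratilis, Ophiana, Pachyella, Platyaria, and Zygaria — a synapomorphy uniting that clade.
Most parsimonious ingroup topology: (((Pachyella,(Zygaria,Ceratilis)),(Ophiana,Platyaria)),Telax).
Zygaria and Pachyella share a more recent common ancestor with each other than either does with Telax, so Telax is the least closely related of the three.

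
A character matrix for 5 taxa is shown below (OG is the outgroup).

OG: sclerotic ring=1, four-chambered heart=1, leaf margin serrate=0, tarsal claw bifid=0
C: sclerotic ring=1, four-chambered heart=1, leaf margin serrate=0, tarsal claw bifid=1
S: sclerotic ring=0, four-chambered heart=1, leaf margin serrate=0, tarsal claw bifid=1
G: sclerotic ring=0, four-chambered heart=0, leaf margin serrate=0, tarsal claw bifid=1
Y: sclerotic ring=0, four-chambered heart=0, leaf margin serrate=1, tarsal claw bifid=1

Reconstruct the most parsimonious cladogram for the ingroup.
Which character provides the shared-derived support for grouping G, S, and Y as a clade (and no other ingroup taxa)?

sclerotic ring

Character polarity is set by the outgroup: the derived state is whichever differs from the outgroup's state, so for sclerotic ring, four-chambered heart the derived state is '0', and for the remaining characters it is '1'.
sclerotic ring (derived state '0') is shared by G, S, and Y — a synapomorphy uniting that clade.
four-chambered heart: derived state '0' in G and Y only — synapomorphy for {G, Y}.
leaf margin serrate (derived state '1') is unique to Y (autapomorphy; uninformative for grouping).
All ingroup taxa share the derived state '1' for tarsal claw bifid; it defines the ingroup but does not resolve relationships within it.
Most parsimonious ingroup topology: (C,(S,(G,Y))).
The clade {G, S, Y} is supported by sclerotic ring: its derived state '0' occurs in exactly those taxa and in no other taxon (including the outgroup).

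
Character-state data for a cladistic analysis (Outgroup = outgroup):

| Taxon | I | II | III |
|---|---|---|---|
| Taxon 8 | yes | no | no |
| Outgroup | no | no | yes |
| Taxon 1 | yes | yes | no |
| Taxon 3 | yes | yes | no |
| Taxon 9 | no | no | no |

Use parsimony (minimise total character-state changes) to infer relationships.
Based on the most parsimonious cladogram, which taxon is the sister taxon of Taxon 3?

Character polarity is set by the outgroup: the derived state is whichever differs from the outgroup's state, so for III the derived state is 'no', and for the remaining characters it is 'yes'.
I (derived state 'yes') is shared by Taxon 1, Taxon 3, and Taxon 8 — a synapomorphy uniting that clade.
II (derived state 'yes') is shared by Taxon 1 and Taxon 3 — a synapomorphy uniting that clade.
III (derived state 'no') is shared by all ingroup taxa — unites the whole ingroup.
Most parsimonious ingroup topology: (((Taxon 1,Taxon 3),Taxon 8),Taxon 9).
Taxon 3 and Taxon 1 form a cherry on this tree, so they are sister taxa.

Taxon 1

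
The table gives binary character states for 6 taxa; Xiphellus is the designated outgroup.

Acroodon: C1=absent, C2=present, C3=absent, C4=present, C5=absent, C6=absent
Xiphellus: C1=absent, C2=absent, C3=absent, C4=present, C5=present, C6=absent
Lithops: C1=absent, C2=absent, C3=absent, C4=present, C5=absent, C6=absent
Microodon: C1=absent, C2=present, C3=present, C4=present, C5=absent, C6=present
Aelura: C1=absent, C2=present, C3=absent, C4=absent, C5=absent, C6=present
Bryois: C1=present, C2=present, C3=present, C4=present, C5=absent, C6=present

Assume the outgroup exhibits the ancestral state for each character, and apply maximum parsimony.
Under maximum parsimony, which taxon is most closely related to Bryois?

Microodon

Character polarity is set by the outgroup: the derived state is whichever differs from the outgroup's state, so for C4, C5 the derived state is 'absent', and for the remaining characters it is 'present'.
C1 (derived state 'present') is unique to Bryois (autapomorphy; uninformative for grouping).
C2 (derived state 'present') is shared by Acroodon, Aelura, Bryois, and Microodon — a synapomorphy uniting that clade.
Only Bryois and Microodon show the derived state 'present' for C3, supporting them as a clade.
C4: derived state 'absent' in Aelura only — an autapomorphy, so it tells us nothing about relationships among taxa.
C5 (derived state 'absent') is shared by all ingroup taxa — unites the whole ingroup.
C6 (derived state 'present') is shared by Aelura, Bryois, and Microodon — a synapomorphy uniting that clade.
Most parsimonious ingroup topology: ((Acroodon,((Microodon,Bryois),Aelura)),Lithops).
Bryois and Microodon form a cherry on this tree, so they are sister taxa.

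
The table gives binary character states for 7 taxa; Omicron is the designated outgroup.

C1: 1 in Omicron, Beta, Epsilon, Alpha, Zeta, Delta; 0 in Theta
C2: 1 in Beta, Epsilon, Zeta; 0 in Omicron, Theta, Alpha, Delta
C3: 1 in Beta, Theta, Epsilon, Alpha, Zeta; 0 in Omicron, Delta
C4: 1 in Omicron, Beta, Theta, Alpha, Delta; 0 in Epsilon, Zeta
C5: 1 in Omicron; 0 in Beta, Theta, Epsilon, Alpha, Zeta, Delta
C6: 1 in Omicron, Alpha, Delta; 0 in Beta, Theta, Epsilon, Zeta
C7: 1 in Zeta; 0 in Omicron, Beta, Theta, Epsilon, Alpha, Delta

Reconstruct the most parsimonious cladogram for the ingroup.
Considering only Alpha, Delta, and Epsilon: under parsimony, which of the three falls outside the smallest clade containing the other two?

Character polarity is set by the outgroup: the derived state is whichever differs from the outgroup's state, so for C1, C4, C5, C6 the derived state is '0', and for the remaining characters it is '1'.
C1: derived state '0' in Theta only — an autapomorphy, so it tells us nothing about relationships among taxa.
C2 (derived state '1') is shared by Beta, Epsilon, and Zeta — a synapomorphy uniting that clade.
Only Alpha, Beta, Epsilon, Theta, and Zeta show the derived state '1' for C3, supporting them as a clade.
Only Epsilon and Zeta show the derived state '0' for C4, supporting them as a clade.
C5 (derived state '0') is shared by all ingroup taxa — unites the whole ingroup.
C6: derived state '0' in Beta, Epsilon, Theta, and Zeta only — synapomorphy for {Beta, Epsilon, Theta, Zeta}.
C7 (derived state '1') is unique to Zeta (autapomorphy; uninformative for grouping).
Most parsimonious ingroup topology: ((((Beta,(Epsilon,Zeta)),Theta),Alpha),Delta).
Epsilon and Alpha share a more recent common ancestor with each other than either does with Delta, so Delta is the least closely related of the three.

Delta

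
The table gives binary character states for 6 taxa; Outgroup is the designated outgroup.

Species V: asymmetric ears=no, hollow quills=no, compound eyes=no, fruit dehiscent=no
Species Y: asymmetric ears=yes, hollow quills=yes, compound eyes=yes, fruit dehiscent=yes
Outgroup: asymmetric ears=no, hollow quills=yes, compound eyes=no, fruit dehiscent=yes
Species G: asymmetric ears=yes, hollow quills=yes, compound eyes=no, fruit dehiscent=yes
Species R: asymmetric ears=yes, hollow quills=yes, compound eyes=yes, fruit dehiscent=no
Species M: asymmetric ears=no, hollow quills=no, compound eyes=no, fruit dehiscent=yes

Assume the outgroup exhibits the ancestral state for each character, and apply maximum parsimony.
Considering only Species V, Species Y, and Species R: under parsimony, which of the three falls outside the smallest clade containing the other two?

Character polarity is set by the outgroup: the derived state is whichever differs from the outgroup's state, so for hollow quills, fruit dehiscent the derived state is 'no', and for the remaining characters it is 'yes'.
asymmetric ears (derived state 'yes') is shared by Species G, Species R, and Species Y — a synapomorphy uniting that clade.
hollow quills: derived state 'no' in Species M and Species V only — synapomorphy for {Species M, Species V}.
Only Species R and Species Y show the derived state 'yes' for compound eyes, supporting them as a clade.
fruit dehiscent (state 'no') occurs in Species R and Species V but conflicts with the nesting implied by the other characters — most parsimoniously interpreted as homoplasy.
Most parsimonious ingroup topology: ((Species M,Species V),((Species R,Species Y),Species G)).
Species R and Species Y share a more recent common ancestor with each other than either does with Species V, so Species V is the least closely related of the three.

Species V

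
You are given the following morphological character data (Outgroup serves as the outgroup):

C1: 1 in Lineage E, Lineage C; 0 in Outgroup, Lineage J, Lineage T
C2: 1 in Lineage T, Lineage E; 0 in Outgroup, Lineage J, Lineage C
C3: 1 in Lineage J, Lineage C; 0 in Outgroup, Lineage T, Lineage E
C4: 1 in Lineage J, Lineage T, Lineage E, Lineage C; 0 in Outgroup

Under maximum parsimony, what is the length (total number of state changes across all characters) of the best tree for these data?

5

The outgroup has state '0' for every character, so '1' is the derived state throughout.
C1 groups Lineage C and Lineage E, which is incompatible with the clades supported by the remaining characters; treating it as convergent (homoplasy) costs fewer steps than any alternative tree.
C2 (derived state '1') is shared by Lineage E and Lineage T — a synapomorphy uniting that clade.
Only Lineage C and Lineage J show the derived state '1' for C3, supporting them as a clade.
All ingroup taxa share the derived state '1' for C4; it defines the ingroup but does not resolve relationships within it.
Most parsimonious ingroup topology: ((Lineage J,Lineage C),(Lineage T,Lineage E)).
Changes per character on this tree: C1: 2; C2: 1; C3: 1; C4: 1.
Total = 5.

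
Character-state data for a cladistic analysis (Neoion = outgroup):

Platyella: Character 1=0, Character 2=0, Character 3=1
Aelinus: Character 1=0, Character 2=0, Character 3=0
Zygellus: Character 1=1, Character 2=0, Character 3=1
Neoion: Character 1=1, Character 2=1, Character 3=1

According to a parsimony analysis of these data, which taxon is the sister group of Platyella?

The outgroup has state '1' for every character, so '0' is the derived state throughout.
Character 1 (derived state '0') is shared by Aelinus and Platyella — a synapomorphy uniting that clade.
All ingroup taxa share the derived state '0' for Character 2; it defines the ingroup but does not resolve relationships within it.
Character 3: derived state '0' in Aelinus only — an autapomorphy, so it tells us nothing about relationships among taxa.
Most parsimonious ingroup topology: ((Platyella,Aelinus),Zygellus).
Platyella and Aelinus form a cherry on this tree, so they are sister taxa.

Aelinus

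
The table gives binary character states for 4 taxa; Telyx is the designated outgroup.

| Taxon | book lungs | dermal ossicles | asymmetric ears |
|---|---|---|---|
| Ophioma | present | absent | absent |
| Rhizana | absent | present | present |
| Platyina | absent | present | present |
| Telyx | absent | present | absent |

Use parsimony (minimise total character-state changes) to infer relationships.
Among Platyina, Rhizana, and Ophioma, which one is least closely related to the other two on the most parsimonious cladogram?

Ophioma

Character polarity is set by the outgroup: the derived state is whichever differs from the outgroup's state, so for dermal ossicles the derived state is 'absent', and for the remaining characters it is 'present'.
book lungs (derived state 'present') is unique to Ophioma (autapomorphy; uninformative for grouping).
dermal ossicles (derived state 'absent') is unique to Ophioma (autapomorphy; uninformative for grouping).
asymmetric ears (derived state 'present') is shared by Platyina and Rhizana — a synapomorphy uniting that clade.
Most parsimonious ingroup topology: (Ophioma,(Platyina,Rhizana)).
Rhizana and Platyina share a more recent common ancestor with each other than either does with Ophioma, so Ophioma is the least closely related of the three.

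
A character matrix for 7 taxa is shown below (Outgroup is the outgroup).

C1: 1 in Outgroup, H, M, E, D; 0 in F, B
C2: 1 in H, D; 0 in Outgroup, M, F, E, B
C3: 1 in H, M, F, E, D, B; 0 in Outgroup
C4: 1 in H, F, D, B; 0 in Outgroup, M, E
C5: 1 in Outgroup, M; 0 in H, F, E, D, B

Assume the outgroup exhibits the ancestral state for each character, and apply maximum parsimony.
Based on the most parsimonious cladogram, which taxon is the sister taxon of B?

F

Character polarity is set by the outgroup: the derived state is whichever differs from the outgroup's state, so for C1, C5 the derived state is '0', and for the remaining characters it is '1'.
Only B and F show the derived state '0' for C1, supporting them as a clade.
C2: derived state '1' in D and H only — synapomorphy for {D, H}.
C3 (derived state '1') is shared by all ingroup taxa — unites the whole ingroup.
C4 (derived state '1') is shared by B, D, F, and H — a synapomorphy uniting that clade.
Only B, D, E, F, and H show the derived state '0' for C5, supporting them as a clade.
Most parsimonious ingroup topology: ((((H,D),(F,B)),E),M).
B and F form a cherry on this tree, so they are sister taxa.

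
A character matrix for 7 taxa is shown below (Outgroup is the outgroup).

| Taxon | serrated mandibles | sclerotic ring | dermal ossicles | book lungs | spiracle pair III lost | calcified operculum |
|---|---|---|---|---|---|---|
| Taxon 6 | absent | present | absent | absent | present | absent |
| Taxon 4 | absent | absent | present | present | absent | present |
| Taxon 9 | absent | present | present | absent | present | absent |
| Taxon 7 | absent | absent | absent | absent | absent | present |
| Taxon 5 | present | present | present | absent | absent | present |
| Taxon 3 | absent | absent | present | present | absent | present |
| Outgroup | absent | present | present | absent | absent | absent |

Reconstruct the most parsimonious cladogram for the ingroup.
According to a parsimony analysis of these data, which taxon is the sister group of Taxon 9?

Character polarity is set by the outgroup: the derived state is whichever differs from the outgroup's state, so for sclerotic ring, dermal ossicles the derived state is 'absent', and for the remaining characters it is 'present'.
serrated mandibles (derived state 'present') is unique to Taxon 5 (autapomorphy; uninformative for grouping).
sclerotic ring: derived state 'absent' in Taxon 3, Taxon 4, and Taxon 7 only — synapomorphy for {Taxon 3, Taxon 4, Taxon 7}.
dermal ossicles (state 'absent') occurs in Taxon 6 and Taxon 7 but conflicts with the nesting implied by the other characters — most parsimoniously interpreted as homoplasy.
book lungs: derived state 'present' in Taxon 3 and Taxon 4 only — synapomorphy for {Taxon 3, Taxon 4}.
spiracle pair III lost (derived state 'present') is shared by Taxon 6 and Taxon 9 — a synapomorphy uniting that clade.
calcified operculum (derived state 'present') is shared by Taxon 3, Taxon 4, Taxon 5, and Taxon 7 — a synapomorphy uniting that clade.
Most parsimonious ingroup topology: ((Taxon 6,Taxon 9),((Taxon 7,(Taxon 4,Taxon 3)),Taxon 5)).
Taxon 9 and Taxon 6 form a cherry on this tree, so they are sister taxa.

Taxon 6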